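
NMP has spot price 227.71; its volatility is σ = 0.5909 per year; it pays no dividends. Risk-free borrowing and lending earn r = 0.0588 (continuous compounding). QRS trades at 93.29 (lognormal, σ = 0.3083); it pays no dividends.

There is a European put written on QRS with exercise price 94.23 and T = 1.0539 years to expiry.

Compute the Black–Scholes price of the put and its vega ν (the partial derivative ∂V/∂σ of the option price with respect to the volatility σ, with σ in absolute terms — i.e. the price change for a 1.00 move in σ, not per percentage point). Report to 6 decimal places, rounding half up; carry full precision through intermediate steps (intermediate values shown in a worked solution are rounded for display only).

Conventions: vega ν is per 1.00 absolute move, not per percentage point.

price = 9.224665
ν = 36.272588

σ√T = 0.3083·√1.0539 = 0.316500
d₁ = (ln(S/K) + (r+σ²/2)T) / (σ√T) = (ln(93.29/94.23) + (0.0588+0.3083²/2)·1.0539) / 0.316500 = (-0.010026 + 0.112055) / 0.316500 = 0.322369
d₂ = d₁ − σ√T = 0.322369 − 0.316500 = 0.005869
e^{−rT} = 0.939912
N(−d₁) = 0.373587,  N(−d₂) = 0.497659
Put price V = K·e^{−rT}·N(−d₂) − S·N(−d₁) = 44.076560 − 34.851895 = 9.224665
φ(d₁) = (1/√(2π))·e^{−d₁²/2} = 0.378742
ν = S·φ(d₁)·√T = 36.272588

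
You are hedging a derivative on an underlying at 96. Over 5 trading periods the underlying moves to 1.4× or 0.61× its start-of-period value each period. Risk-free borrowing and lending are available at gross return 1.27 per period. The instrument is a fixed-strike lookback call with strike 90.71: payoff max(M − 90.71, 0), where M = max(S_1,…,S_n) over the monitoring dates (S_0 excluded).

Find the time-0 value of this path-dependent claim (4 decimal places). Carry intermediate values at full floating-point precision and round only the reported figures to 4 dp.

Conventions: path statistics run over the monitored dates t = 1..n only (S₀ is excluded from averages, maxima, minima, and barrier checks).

Risk-neutral up-probability p* = (R−d)/(u−d) = (1.27−0.61)/(1.4−0.61) = 0.8354; the claim prices as the p*-weighted sum of path payoffs discounted by R^5.
Enumerate all 2^5 = 32 price paths (U = up ×1.4, D = down ×0.61); each path with k up-moves has probability p*^k·(1−p*)^(5−k).
DDDDD: M=58.5600, payoff=0.0000, prob=0.000121
UDDDD: M=134.4000, payoff=43.6900, prob=0.000613
DUDDD: M=81.9840, payoff=0.0000, prob=0.000613
UUDDD: M=188.1600, payoff=97.4500, prob=0.003110
DDUDD: M=58.5600, payoff=0.0000, prob=0.000613
UDUDD: M=134.4000, payoff=43.6900, prob=0.003110
DUUDD: M=114.7776, payoff=24.0676, prob=0.003110
UUUDD: M=263.4240, payoff=172.7140, prob=0.015790
DDDUD: M=58.5600, payoff=0.0000, prob=0.000613
UDDUD: M=134.4000, payoff=43.6900, prob=0.003110
DUDUD: M=81.9840, payoff=0.0000, prob=0.003110
UUDUD: M=188.1600, payoff=97.4500, prob=0.015790
DDUUD: M=70.0143, payoff=0.0000, prob=0.003110
UDUUD: M=160.6886, payoff=69.9786, prob=0.015790
DUUUD: M=160.6886, payoff=69.9786, prob=0.015790
UUUUD: M=368.7936, payoff=278.0836, prob=0.080165
DDDDU: M=58.5600, payoff=0.0000, prob=0.000613
UDDDU: M=134.4000, payoff=43.6900, prob=0.003110
DUDDU: M=81.9840, payoff=0.0000, prob=0.003110
UUDDU: M=188.1600, payoff=97.4500, prob=0.015790
DDUDU: M=58.5600, payoff=0.0000, prob=0.003110
UDUDU: M=134.4000, payoff=43.6900, prob=0.015790
DUUDU: M=114.7776, payoff=24.0676, prob=0.015790
UUUDU: M=263.4240, payoff=172.7140, prob=0.080165
DDDUU: M=58.5600, payoff=0.0000, prob=0.003110
UDDUU: M=134.4000, payoff=43.6900, prob=0.015790
DUDUU: M=98.0201, payoff=7.3101, prob=0.015790
UUDUU: M=224.9641, payoff=134.2541, prob=0.080165
DDUUU: M=98.0201, payoff=7.3101, prob=0.015790
UDUUU: M=224.9641, payoff=134.2541, prob=0.080165
DUUUU: M=224.9641, payoff=134.2541, prob=0.080165
UUUUU: M=516.3110, payoff=425.6010, prob=0.406990
Price = Σ prob·payoff / R^5 = 252.458539 / 3.303837 = 76.4137

price = 76.4137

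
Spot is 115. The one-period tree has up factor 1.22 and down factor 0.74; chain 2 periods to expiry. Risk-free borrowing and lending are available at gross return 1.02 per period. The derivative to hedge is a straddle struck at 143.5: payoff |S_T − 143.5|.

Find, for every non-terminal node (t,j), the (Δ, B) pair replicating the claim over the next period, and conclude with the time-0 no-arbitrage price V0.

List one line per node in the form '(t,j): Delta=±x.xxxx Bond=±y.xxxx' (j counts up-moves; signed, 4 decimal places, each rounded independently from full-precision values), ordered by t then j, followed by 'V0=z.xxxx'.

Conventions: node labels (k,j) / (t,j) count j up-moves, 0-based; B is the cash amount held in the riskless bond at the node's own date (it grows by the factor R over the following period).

(0,0): Delta=-0.4267 Bond=90.0996
(1,0): Delta=-1.0000 Bond=140.6863
(1,1): Delta=-0.1784 Bond=57.0554
V0=41.0248

Under the risk-neutral measure, an up-move has probability p* = (R−d)/(u−d) = 0.5833 and values discount at R = 1.02.
Expiry values: V(2,0)=80.5260, V(2,1)=39.6780, V(2,2)=27.6660
Node (1,0) S=85.1000: V=(p*·39.6780+(1−p*)·80.5260)/1.02=55.5863; Δ=(39.6780−80.5260)/(103.8220−62.9740)=-1.0000; B=V−Δ·S=140.6863
Node (1,1) S=140.3000: V=(p*·27.6660+(1−p*)·39.6780)/1.02=32.0304; Δ=(27.6660−39.6780)/(171.1660−103.8220)=-0.1784; B=V−Δ·S=57.0554
Node (0,0) S=115.0000: V=(p*·32.0304+(1−p*)·55.5863)/1.02=41.0248; Δ=(32.0304−55.5863)/(140.3000−85.1000)=-0.4267; B=V−Δ·S=90.0996
Check: Δ(0,0)·S0 + B(0,0) = 41.0248 = V0.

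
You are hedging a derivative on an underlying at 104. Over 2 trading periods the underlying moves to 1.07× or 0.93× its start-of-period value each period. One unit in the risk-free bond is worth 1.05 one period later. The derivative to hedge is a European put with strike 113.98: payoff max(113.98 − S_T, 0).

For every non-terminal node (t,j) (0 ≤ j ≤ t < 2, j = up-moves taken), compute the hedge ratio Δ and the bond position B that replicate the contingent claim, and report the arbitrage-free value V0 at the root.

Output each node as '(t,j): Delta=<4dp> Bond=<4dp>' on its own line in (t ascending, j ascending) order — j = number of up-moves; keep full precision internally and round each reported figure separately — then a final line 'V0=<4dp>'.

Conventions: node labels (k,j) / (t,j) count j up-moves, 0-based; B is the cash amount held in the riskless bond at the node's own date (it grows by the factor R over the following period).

Since d<R<u, set p* = (R−d)/(u−d) = 0.8571; price each node as the discounted p*-expectation of its children.
Payoffs at expiry: V(2,0)=24.0304, V(2,1)=10.4896, V(2,2)=0.0000
  t=1,j=0: stock 96.7200 → up 103.4904 (V=10.4896), down 89.9496 (V=24.0304). Price 11.8324; hedge Δ=-1.0000, bond B=108.5524.
  t=1,j=1: stock 111.2800 → up 119.0696 (V=0.0000), down 103.4904 (V=10.4896). Price 1.4272; hedge Δ=-0.6733, bond B=76.3529.
  t=0,j=0: stock 104.0000 → up 111.2800 (V=1.4272), down 96.7200 (V=11.8324). Price 2.7749; hedge Δ=-0.7146, bond B=77.0979.
Verification: the root portfolio costs Δ(0,0)·S0 + B(0,0) = 2.7749, matching V0.

(0,0): Delta=-0.7146 Bond=77.0979
(1,0): Delta=-1.0000 Bond=108.5524
(1,1): Delta=-0.6733 Bond=76.3529
V0=2.7749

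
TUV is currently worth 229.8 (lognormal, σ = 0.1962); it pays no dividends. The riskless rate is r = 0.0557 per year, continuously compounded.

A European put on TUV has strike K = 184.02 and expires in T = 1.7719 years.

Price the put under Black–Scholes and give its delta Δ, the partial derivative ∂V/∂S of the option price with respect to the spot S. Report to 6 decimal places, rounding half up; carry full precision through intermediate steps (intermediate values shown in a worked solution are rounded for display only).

price = 2.688378
Δ = -0.087050

σ√T = 0.1962·√1.7719 = 0.261167
d₁ = (ln(S/K) + (r+σ²/2)T) / (σ√T) = (ln(229.8/184.02) + (0.0557+0.1962²/2)·1.7719) / 0.261167 = (0.222165 + 0.132799) / 0.261167 = 1.359144
d₂ = d₁ − σ√T = 1.359144 − 0.261167 = 1.097977
e^{−rT} = 0.906019
N(−d₁) = 0.087050,  N(−d₂) = 0.136107
Put price V = K·e^{−rT}·N(−d₂) − S·N(−d₁) = 22.692567 − 20.004189 = 2.688378
Δ = −N(−d₁) = -0.087050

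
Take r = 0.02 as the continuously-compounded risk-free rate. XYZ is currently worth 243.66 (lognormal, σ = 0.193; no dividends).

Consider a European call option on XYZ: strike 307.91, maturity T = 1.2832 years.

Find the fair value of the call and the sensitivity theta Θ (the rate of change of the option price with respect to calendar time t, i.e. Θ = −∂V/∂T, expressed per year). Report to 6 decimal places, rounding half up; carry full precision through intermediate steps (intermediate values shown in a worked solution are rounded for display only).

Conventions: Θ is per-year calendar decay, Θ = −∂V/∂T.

price = 5.361649
Θ = -6.665144

σ√T = 0.193·√1.2832 = 0.218627
d₁ = (ln(S/K) + (r+σ²/2)T) / (σ√T) = (ln(243.66/307.91) + (0.02+0.193²/2)·1.2832) / 0.218627 = (-0.234034 + 0.049563) / 0.218627 = -0.843768
d₂ = d₁ − σ√T = -0.843768 − 0.218627 = -1.062395
e^{−rT} = 0.974663
N(d₁) = 0.199400,  N(d₂) = 0.144028
Call price V = S·N(d₁) − K·e^{−rT}·N(d₂) = 48.585688 − 43.224039 = 5.361649
φ(d₁) = (1/√(2π))·e^{−d₁²/2} = 0.279456
Θ = −S·φ(d₁)·σ/(2√T) − r·K·e^{−rT}·N(d₂) = −5.800663 − 0.864481 = -6.665144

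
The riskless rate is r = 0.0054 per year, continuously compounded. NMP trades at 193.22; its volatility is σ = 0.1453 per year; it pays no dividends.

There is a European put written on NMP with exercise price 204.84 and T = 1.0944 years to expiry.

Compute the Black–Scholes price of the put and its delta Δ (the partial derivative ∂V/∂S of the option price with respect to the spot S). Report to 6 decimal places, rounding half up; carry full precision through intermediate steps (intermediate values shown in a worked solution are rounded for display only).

price = 17.935775
Δ = -0.606158

σ√T = 0.1453·√1.0944 = 0.152004
d₁ = (ln(S/K) + (r+σ²/2)T) / (σ√T) = (ln(193.22/204.84) + (0.0054+0.1453²/2)·1.0944) / 0.152004 = (-0.058400 + 0.017462) / 0.152004 = -0.269319
d₂ = d₁ − σ√T = -0.269319 − 0.152004 = -0.421323
e^{−rT} = 0.994108
N(−d₁) = 0.606158,  N(−d₂) = 0.663240
Put price V = K·e^{−rT}·N(−d₂) − S·N(−d₁) = 135.057612 − 117.121837 = 17.935775
Δ = −N(−d₁) = -0.606158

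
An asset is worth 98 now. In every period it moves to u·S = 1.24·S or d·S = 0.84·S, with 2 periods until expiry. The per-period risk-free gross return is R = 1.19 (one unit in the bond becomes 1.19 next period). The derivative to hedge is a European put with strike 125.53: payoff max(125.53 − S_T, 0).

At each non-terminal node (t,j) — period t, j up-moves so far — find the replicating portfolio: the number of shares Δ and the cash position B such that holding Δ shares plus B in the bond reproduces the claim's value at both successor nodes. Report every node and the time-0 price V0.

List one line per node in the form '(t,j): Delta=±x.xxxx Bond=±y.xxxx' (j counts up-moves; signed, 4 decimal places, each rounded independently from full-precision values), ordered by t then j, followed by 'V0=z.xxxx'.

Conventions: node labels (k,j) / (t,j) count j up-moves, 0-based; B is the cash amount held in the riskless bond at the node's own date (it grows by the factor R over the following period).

(0,0): Delta=-0.5282 Bond=56.0046
(1,0): Delta=-1.0000 Bond=105.4874
(1,1): Delta=-0.4825 Bond=61.0966
V0=4.2450

Under the risk-neutral measure, an up-move has probability p* = (R−d)/(u−d) = 0.8750 and values discount at R = 1.19.
At maturity the claim pays: V(2,0)=56.3812, V(2,1)=23.4532, V(2,2)=0.0000
(1,0): S=82.3200. Δ = (V_up−V_dn)/(S_up−S_dn) = (23.4532−56.3812)/(102.0768−69.1488) = -1.0000. V = [p*·23.4532 + (1−p*)·56.3812]/1.19 = 23.1674. B = V − Δ·S = 105.4874.
(1,1): S=121.5200. Δ = (V_up−V_dn)/(S_up−S_dn) = (0.0000−23.4532)/(150.6848−102.0768) = -0.4825. V = [p*·0.0000 + (1−p*)·23.4532]/1.19 = 2.4636. B = V − Δ·S = 61.0966.
(0,0): S=98.0000. Δ = (V_up−V_dn)/(S_up−S_dn) = (2.4636−23.1674)/(121.5200−82.3200) = -0.5282. V = [p*·2.4636 + (1−p*)·23.1674]/1.19 = 4.2450. B = V − Δ·S = 56.0046.
As a check, the time-0 holding Δ(0,0)·S0 + B(0,0) comes to 4.2450 — exactly V0.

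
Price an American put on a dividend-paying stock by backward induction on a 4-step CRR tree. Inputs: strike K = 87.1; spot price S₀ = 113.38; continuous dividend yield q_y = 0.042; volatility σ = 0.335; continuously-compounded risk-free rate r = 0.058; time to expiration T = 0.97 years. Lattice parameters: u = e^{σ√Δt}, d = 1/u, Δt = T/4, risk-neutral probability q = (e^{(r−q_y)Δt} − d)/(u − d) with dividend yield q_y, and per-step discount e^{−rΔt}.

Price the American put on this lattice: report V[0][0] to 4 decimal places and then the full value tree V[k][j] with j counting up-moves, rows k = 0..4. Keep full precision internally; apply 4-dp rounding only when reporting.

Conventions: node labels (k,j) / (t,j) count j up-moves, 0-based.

Δt=0.24250  u=1.17936  d=0.84792  q=0.47058  discount=0.98603
step 4 (expiry): payoffs max(K−S,0) = 28.4920 5.5833 0.0000 0.0000 0.0000
k=3: (k=3,j=0): S=69.1197, K−S=17.9803, hold=17.4642 ⇒ V=17.9803 exercise | (k=3,j=1): S=96.1372, K−S=0.0000, hold=2.9146 ⇒ V=2.9146 continue | (k=3,j=2): S=133.7154, K−S=0.0000, hold=0.0000 ⇒ V=0.0000 continue | (k=3,j=3): S=185.9820, K−S=0.0000, hold=0.0000 ⇒ V=0.0000 continue
k=2: (k=2,j=0): S=81.5167, K−S=5.5833, hold=10.7386 ⇒ V=10.7386 continue | (k=2,j=1): S=113.3800, K−S=0.0000, hold=1.5215 ⇒ V=1.5215 continue | (k=2,j=2): S=157.6980, K−S=0.0000, hold=0.0000 ⇒ V=0.0000 continue
k=1: (k=1,j=0): S=96.1372, K−S=0.0000, hold=6.3118 ⇒ V=6.3118 continue | (k=1,j=1): S=133.7154, K−S=0.0000, hold=0.7943 ⇒ V=0.7943 continue
k=0: (k=0,j=0): S=113.3800, K−S=0.0000, hold=3.6635 ⇒ V=3.6635 continue

price = 3.6635
tree:
3.6635
6.3118 0.7943
10.7386 1.5215 0.0000
17.9803 2.9146 0.0000 0.0000
28.4920 5.5833 0.0000 0.0000 0.0000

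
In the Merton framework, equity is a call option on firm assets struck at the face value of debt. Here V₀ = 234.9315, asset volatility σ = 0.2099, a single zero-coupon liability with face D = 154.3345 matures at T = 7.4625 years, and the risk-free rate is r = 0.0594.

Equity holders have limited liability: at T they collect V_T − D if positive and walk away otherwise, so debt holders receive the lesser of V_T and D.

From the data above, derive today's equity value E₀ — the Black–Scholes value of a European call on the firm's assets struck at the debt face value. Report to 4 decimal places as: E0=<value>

E0=138.3149

Equity is a call on the firm's assets struck at D = 154.3345:
d₁ = [ln(V₀/D) + (r + σ²/2)T] / (σ√T)
   = [ln(234.9315/154.3345) + (0.0594 + 0.5·0.2099²)·7.4625] / (0.2099·√7.4625)
   = [0.420172 + 0.607664] / 0.573396 = 1.792541
d₂ = d₁ − σ√T = 1.792541 − 0.573396 = 1.219145
N(d₁) = 0.963477,  N(d₂) = 0.888605,  e^(−rT) = 0.641932
E₀ = V₀·N(d₁) − D·e^(−rT)·N(d₂)
   = 234.9315·0.963477 − 154.3345·0.641932·0.888605 = 138.314878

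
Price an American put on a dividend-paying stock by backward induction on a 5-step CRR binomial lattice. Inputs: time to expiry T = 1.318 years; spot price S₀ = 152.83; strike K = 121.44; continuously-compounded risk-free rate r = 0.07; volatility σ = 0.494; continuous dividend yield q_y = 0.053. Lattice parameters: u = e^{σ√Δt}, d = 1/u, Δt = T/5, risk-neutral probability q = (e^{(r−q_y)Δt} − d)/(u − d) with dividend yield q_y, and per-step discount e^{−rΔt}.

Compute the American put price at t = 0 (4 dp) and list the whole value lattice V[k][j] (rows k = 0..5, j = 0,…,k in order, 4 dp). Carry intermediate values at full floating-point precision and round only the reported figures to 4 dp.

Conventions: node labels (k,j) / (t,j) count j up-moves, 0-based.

price = 14.8109
tree:
14.8109
22.9218 5.3422
34.5252 9.4482 0.4588
50.0300 16.6845 0.8431 0.0000
66.0273 29.4144 1.5493 0.0000 0.0000
78.4409 50.0300 2.8471 0.0000 0.0000 0.0000

params: Δt=0.26360 u=1.28869 d=0.77598 q=0.44569 e^(-rΔt)=0.98172
t_5 payoffs: 78.4409 50.0300 2.8471 0.0000 0.0000 0.0000
k=4: node(4,0) S=55.4127 payoff=66.0273 vs cont=64.5758 → 66.0273 [stop]  node(4,1) S=92.0256 payoff=29.4144 vs cont=28.4708 → 29.4144 [stop]  node(4,2) S=152.8300 payoff=0.0000 vs cont=1.5493 → 1.5493 [wait]  node(4,3) S=253.8098 payoff=0.0000 vs cont=0.0000 → 0.0000 [wait]  node(4,4) S=421.5102 payoff=0.0000 vs cont=0.0000 → 0.0000 [wait]
k=3: node(3,0) S=71.4100 payoff=50.0300 vs cont=48.8005 → 50.0300 [stop]  node(3,1) S=118.5929 payoff=2.8471 vs cont=16.6845 → 16.6845 [wait]  node(3,2) S=196.9511 payoff=0.0000 vs cont=0.8431 → 0.8431 [wait]  node(3,3) S=327.0832 payoff=0.0000 vs cont=0.0000 → 0.0000 [wait]
k=2: node(2,0) S=92.0256 payoff=29.4144 vs cont=34.5252 → 34.5252 [wait]  node(2,1) S=152.8300 payoff=0.0000 vs cont=9.4482 → 9.4482 [wait]  node(2,2) S=253.8098 payoff=0.0000 vs cont=0.4588 → 0.4588 [wait]
k=1: node(1,0) S=118.5929 payoff=2.8471 vs cont=22.9218 → 22.9218 [wait]  node(1,1) S=196.9511 payoff=0.0000 vs cont=5.3422 → 5.3422 [wait]
k=0: node(0,0) S=152.8300 payoff=0.0000 vs cont=14.8109 → 14.8109 [wait]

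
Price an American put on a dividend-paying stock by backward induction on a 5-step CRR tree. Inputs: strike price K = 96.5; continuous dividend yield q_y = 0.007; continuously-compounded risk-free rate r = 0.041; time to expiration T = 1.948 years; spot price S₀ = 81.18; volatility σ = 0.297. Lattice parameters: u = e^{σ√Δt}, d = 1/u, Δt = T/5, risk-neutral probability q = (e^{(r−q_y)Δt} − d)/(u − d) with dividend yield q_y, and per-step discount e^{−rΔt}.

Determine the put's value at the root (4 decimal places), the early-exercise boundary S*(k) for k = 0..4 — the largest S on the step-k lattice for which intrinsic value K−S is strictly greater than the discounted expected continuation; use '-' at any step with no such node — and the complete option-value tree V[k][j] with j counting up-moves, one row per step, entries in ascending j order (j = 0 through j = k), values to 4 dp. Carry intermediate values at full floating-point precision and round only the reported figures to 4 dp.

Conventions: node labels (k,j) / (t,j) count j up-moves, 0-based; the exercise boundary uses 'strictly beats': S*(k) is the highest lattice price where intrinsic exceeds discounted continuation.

price = 19.9714
boundary = - - 56.0311 67.4433 81.1800
tree:
19.9714
29.1493 11.0585
40.4689 18.3050 3.8663
49.9501 29.0567 7.6962 0.0000
57.8269 40.4689 15.3200 0.0000 0.0000
64.3709 49.9501 29.0567 0.0000 0.0000 0.0000

params: Δt=0.38960 u=1.20368 d=0.83079 q=0.48955 e^(-rΔt)=0.98415
t_5 payoffs: 64.3709 49.9501 29.0567 0.0000 0.0000 0.0000
t_4: node(4,0) S=38.6731 payoff=57.8269 vs cont=56.4030 → 57.8269 [stop]  node(4,1) S=56.0311 payoff=40.4689 vs cont=39.0923 → 40.4689 [stop]  node(4,2) S=81.1800 payoff=15.3200 vs cont=14.5970 → 15.3200 [stop]  node(4,3) S=117.6168 payoff=0.0000 vs cont=0.0000 → 0.0000 [wait]  node(4,4) S=170.4078 payoff=0.0000 vs cont=0.0000 → 0.0000 [wait]  ⇒ S*(4)=81.1800
t_3: node(3,0) S=46.5499 payoff=49.9501 vs cont=48.5477 → 49.9501 [stop]  node(3,1) S=67.4433 payoff=29.0567 vs cont=27.7111 → 29.0567 [stop]  node(3,2) S=97.7145 payoff=0.0000 vs cont=7.6962 → 7.6962 [wait]  node(3,3) S=141.5726 payoff=0.0000 vs cont=0.0000 → 0.0000 [wait]  ⇒ S*(3)=67.4433
t_2: node(2,0) S=56.0311 payoff=40.4689 vs cont=39.0923 → 40.4689 [stop]  node(2,1) S=81.1800 payoff=15.3200 vs cont=18.3050 → 18.3050 [wait]  node(2,2) S=117.6168 payoff=0.0000 vs cont=3.8663 → 3.8663 [wait]  ⇒ S*(2)=56.0311
t_1: node(1,0) S=67.4433 payoff=29.0567 vs cont=29.1493 → 29.1493 [wait]  node(1,1) S=97.7145 payoff=0.0000 vs cont=11.0585 → 11.0585 [wait]  ⇒ S*(1)=-
t_0: node(0,0) S=81.1800 payoff=15.3200 vs cont=19.9714 → 19.9714 [wait]  ⇒ S*(0)=-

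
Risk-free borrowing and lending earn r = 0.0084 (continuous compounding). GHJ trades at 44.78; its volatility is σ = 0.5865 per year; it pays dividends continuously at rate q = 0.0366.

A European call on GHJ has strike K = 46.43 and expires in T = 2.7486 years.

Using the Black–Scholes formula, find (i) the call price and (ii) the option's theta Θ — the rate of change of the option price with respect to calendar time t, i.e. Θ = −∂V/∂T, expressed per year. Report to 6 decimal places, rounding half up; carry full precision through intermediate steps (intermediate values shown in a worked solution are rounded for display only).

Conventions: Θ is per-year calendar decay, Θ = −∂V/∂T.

price = 13.683477
Θ = -1.818809

σ√T = 0.5865·√2.7486 = 0.972353
d₁ = (ln(S/K) + (r−q+σ²/2)T) / (σ√T) = (ln(44.78/46.43) + (0.0084−0.0366+0.5865²/2)·2.7486) / 0.972353 = (-0.036184 + 0.395224) / 0.972353 = 0.369249
d₂ = d₁ − σ√T = 0.369249 − 0.972353 = -0.603104
e^{−rT} = 0.977176
e^{−qT} = 0.904296
N(d₁) = 0.644029,  N(d₂) = 0.273220
Call price V = S·e^{−qT}·N(d₁) − K·e^{−rT}·N(d₂) = 26.079541 − 12.396064 = 13.683477
φ(d₁) = (1/√(2π))·e^{−d₁²/2} = 0.372652
Θ = −S·e^{−qT}·φ(d₁)·σ/(2√T) + q·S·e^{−qT}·N(d₁) − r·K·e^{−rT}·N(d₂) = −2.669193 + 0.954511 − 0.104127 = -1.818809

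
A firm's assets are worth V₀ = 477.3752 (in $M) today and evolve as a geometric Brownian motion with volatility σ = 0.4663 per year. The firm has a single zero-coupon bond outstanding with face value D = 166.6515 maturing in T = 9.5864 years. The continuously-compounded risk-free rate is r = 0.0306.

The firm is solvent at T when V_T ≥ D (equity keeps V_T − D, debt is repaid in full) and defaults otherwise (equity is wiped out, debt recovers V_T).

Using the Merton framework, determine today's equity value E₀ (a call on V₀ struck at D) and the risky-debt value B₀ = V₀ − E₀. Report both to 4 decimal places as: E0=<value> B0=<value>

E0=381.4638 B0=95.9114

Equity is a call on the firm's assets struck at D = 166.6515:
d₁ = [ln(V₀/D) + (r + σ²/2)T] / (σ√T)
   = [ln(477.3752/166.6515) + (0.0306 + 0.5·0.4663²)·9.5864] / (0.4663·√9.5864)
   = [1.052398 + 1.335557] / 1.443754 = 1.653990
d₂ = d₁ − σ√T = 1.653990 − 1.443754 = 0.210236
N(d₁) = 0.950935,  N(d₂) = 0.583258,  e^(−rT) = 0.745766
E₀ = V₀·N(d₁) − D·e^(−rT)·N(d₂)
   = 477.3752·0.950935 − 166.6515·0.745766·0.583258 = 381.463825
B₀ = V₀ − E₀ = 477.3752 − 381.463825 = 95.911375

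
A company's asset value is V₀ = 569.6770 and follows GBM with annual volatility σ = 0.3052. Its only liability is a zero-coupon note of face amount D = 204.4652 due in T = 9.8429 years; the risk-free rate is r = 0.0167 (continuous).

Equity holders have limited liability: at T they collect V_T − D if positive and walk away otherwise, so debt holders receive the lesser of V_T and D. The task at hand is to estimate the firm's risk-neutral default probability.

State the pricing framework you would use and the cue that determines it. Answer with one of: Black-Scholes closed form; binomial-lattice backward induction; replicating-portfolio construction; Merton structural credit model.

Key observation: assets follow a GBM and default happens iff V_T < 204.4652; valuing claims on that split (equity as a call, risky debt as the residual) is the structural model's definition.

framework: Merton structural credit model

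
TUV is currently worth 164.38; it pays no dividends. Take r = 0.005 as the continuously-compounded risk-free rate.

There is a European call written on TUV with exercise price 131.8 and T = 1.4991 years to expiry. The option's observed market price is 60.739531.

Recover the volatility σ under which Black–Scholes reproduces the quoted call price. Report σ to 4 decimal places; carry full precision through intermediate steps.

At σ = 0.5957 the Black–Scholes value reproduces the quote:
σ√T = 0.5957·√1.4991 = 0.729362
d₁ = (ln(S/K) + (r+σ²/2)T) / (σ√T) = (ln(164.38/131.8) + (0.005+0.5957²/2)·1.4991) / 0.729362 = (0.220895 + 0.273480) / 0.729362 = 0.677819
d₂ = d₁ − σ√T = 0.677819 − 0.729362 = -0.051543
e^{−rT} = 0.992533
N(d₁) = 0.751057,  N(d₂) = 0.479446
V = S·N(d₁) − K·e^{−rT}·N(d₂) = 123.458692 − 62.719161 = 60.739531 (equal to the quote); since ∂V/∂σ > 0 for all σ, the implied volatility is unique

sigma = 0.5957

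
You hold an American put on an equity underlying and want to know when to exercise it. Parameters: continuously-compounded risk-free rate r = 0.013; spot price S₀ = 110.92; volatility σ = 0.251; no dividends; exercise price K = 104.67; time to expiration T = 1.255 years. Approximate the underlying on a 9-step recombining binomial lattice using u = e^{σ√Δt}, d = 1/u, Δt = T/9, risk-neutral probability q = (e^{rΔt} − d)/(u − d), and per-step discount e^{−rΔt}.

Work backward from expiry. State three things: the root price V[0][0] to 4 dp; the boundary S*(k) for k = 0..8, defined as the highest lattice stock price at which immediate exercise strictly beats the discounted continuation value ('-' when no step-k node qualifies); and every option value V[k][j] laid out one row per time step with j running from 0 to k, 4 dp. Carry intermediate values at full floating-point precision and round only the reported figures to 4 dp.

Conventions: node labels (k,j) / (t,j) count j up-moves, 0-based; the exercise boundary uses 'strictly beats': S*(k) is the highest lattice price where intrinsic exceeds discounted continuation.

params: Δt=0.13944 u=1.09826 d=0.91053 q=0.48625 e^(-rΔt)=0.99819
t_9 payoffs: 56.9549 47.1170 35.2508 20.9379 3.6741 0.0000 0.0000 0.0000 0.0000 0.0000
t_8: node(8,0) S=52.4037 payoff=52.2663 vs cont=52.0768 → 52.2663 [stop]  node(8,1) S=63.2082 payoff=41.4618 vs cont=41.2722 → 41.4618 [stop]  node(8,2) S=76.2405 payoff=28.4295 vs cont=28.2399 → 28.4295 [stop]  node(8,3) S=91.9598 payoff=12.7102 vs cont=12.5207 → 12.7102 [stop]  node(8,4) S=110.9200 payoff=0.0000 vs cont=1.8841 → 1.8841 [wait]  node(8,5) S=133.7895 payoff=0.0000 vs cont=0.0000 → 0.0000 [wait]  node(8,6) S=161.3741 payoff=0.0000 vs cont=0.0000 → 0.0000 [wait]  node(8,7) S=194.6462 payoff=0.0000 vs cont=0.0000 → 0.0000 [wait]  node(8,8) S=234.7783 payoff=0.0000 vs cont=0.0000 → 0.0000 [wait]  ⇒ S*(8)=91.9598
t_7: node(7,0) S=57.5530 payoff=47.1170 vs cont=46.9275 → 47.1170 [stop]  node(7,1) S=69.4192 payoff=35.2508 vs cont=35.0612 → 35.2508 [stop]  node(7,2) S=83.7321 payoff=20.9379 vs cont=20.7484 → 20.9379 [stop]  node(7,3) S=100.9959 payoff=3.6741 vs cont=7.4326 → 7.4326 [wait]  node(7,4) S=121.8192 payoff=0.0000 vs cont=0.9662 → 0.9662 [wait]  node(7,5) S=146.9359 payoff=0.0000 vs cont=0.0000 → 0.0000 [wait]  node(7,6) S=177.2311 payoff=0.0000 vs cont=0.0000 → 0.0000 [wait]  node(7,7) S=213.7726 payoff=0.0000 vs cont=0.0000 → 0.0000 [wait]  ⇒ S*(7)=83.7321
t_6: node(6,0) S=63.2082 payoff=41.4618 vs cont=41.2722 → 41.4618 [stop]  node(6,1) S=76.2405 payoff=28.4295 vs cont=28.2399 → 28.4295 [stop]  node(6,2) S=91.9598 payoff=12.7102 vs cont=14.3449 → 14.3449 [wait]  node(6,3) S=110.9200 payoff=0.0000 vs cont=4.2805 → 4.2805 [wait]  node(6,4) S=133.7895 payoff=0.0000 vs cont=0.4955 → 0.4955 [wait]  node(6,5) S=161.3741 payoff=0.0000 vs cont=0.0000 → 0.0000 [wait]  node(6,6) S=194.6462 payoff=0.0000 vs cont=0.0000 → 0.0000 [wait]  ⇒ S*(6)=76.2405
t_5: node(5,0) S=69.4192 payoff=35.2508 vs cont=35.0612 → 35.2508 [stop]  node(5,1) S=83.7321 payoff=20.9379 vs cont=21.5418 → 21.5418 [wait]  node(5,2) S=100.9959 payoff=3.6741 vs cont=9.4340 → 9.4340 [wait]  node(5,3) S=121.8192 payoff=0.0000 vs cont=2.4356 → 2.4356 [wait]  node(5,4) S=146.9359 payoff=0.0000 vs cont=0.2541 → 0.2541 [wait]  node(5,5) S=177.2311 payoff=0.0000 vs cont=0.0000 → 0.0000 [wait]  ⇒ S*(5)=69.4192
t_4: node(4,0) S=76.2405 payoff=28.4295 vs cont=28.5330 → 28.5330 [wait]  node(4,1) S=91.9598 payoff=12.7102 vs cont=15.6260 → 15.6260 [wait]  node(4,2) S=110.9200 payoff=0.0000 vs cont=6.0201 → 6.0201 [wait]  node(4,3) S=133.7895 payoff=0.0000 vs cont=1.3724 → 1.3724 [wait]  node(4,4) S=161.3741 payoff=0.0000 vs cont=0.1303 → 0.1303 [wait]  ⇒ S*(4)=-
t_3: node(3,0) S=83.7321 payoff=20.9379 vs cont=22.2167 → 22.2167 [wait]  node(3,1) S=100.9959 payoff=3.6741 vs cont=10.9353 → 10.9353 [wait]  node(3,2) S=121.8192 payoff=0.0000 vs cont=3.7534 → 3.7534 [wait]  node(3,3) S=146.9359 payoff=0.0000 vs cont=0.7670 → 0.7670 [wait]  ⇒ S*(3)=-
t_2: node(2,0) S=91.9598 payoff=12.7102 vs cont=16.7008 → 16.7008 [wait]  node(2,1) S=110.9200 payoff=0.0000 vs cont=7.4296 → 7.4296 [wait]  node(2,2) S=133.7895 payoff=0.0000 vs cont=2.2971 → 2.2971 [wait]  ⇒ S*(2)=-
t_1: node(1,0) S=100.9959 payoff=3.6741 vs cont=12.1706 → 12.1706 [wait]  node(1,1) S=121.8192 payoff=0.0000 vs cont=4.9250 → 4.9250 [wait]  ⇒ S*(1)=-
t_0: node(0,0) S=110.9200 payoff=0.0000 vs cont=8.6318 → 8.6318 [wait]  ⇒ S*(0)=-

price = 8.6318
boundary = - - - - - 69.4192 76.2405 83.7321 91.9598
tree:
8.6318
12.1706 4.9250
16.7008 7.4296 2.2971
22.2167 10.9353 3.7534 0.7670
28.5330 15.6260 6.0201 1.3724 0.1303
35.2508 21.5418 9.4340 2.4356 0.2541 0.0000
41.4618 28.4295 14.3449 4.2805 0.4955 0.0000 0.0000
47.1170 35.2508 20.9379 7.4326 0.9662 0.0000 0.0000 0.0000
52.2663 41.4618 28.4295 12.7102 1.8841 0.0000 0.0000 0.0000 0.0000
56.9549 47.1170 35.2508 20.9379 3.6741 0.0000 0.0000 0.0000 0.0000 0.0000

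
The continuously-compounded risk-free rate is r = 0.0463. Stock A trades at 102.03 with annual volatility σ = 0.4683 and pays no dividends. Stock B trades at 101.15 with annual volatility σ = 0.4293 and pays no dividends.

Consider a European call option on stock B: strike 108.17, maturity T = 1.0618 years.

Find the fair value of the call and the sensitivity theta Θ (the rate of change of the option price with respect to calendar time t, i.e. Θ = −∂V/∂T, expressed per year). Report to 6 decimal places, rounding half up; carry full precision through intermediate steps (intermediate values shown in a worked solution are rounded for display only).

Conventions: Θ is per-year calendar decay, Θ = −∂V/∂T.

price = 16.965617
Θ = -10.161674

σ√T = 0.4293·√1.0618 = 0.442367
d₁ = (ln(S/K) + (r+σ²/2)T) / (σ√T) = (ln(101.15/108.17) + (0.0463+0.4293²/2)·1.0618) / 0.442367 = (-0.067100 + 0.147005) / 0.442367 = 0.180633
d₂ = d₁ − σ√T = 0.180633 − 0.442367 = -0.261734
e^{−rT} = 0.952028
N(d₁) = 0.571672,  N(d₂) = 0.396763
Call price V = S·N(d₁) − K·e^{−rT}·N(d₂) = 57.824633 − 40.859016 = 16.965617
φ(d₁) = (1/√(2π))·e^{−d₁²/2} = 0.392487
Θ = −S·φ(d₁)·σ/(2√T) − r·K·e^{−rT}·N(d₂) = −8.269902 − 1.891772 = -10.161674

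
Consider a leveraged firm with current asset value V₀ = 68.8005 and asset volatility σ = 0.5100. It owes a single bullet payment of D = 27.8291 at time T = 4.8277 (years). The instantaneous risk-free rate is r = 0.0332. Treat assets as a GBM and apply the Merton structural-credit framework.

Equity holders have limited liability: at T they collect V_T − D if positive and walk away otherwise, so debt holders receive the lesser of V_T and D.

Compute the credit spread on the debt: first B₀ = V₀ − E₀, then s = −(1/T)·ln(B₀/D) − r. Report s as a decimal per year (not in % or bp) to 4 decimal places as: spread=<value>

Work the structural quantities from V₀ = 68.8005 against face 27.8291:
d₁ = [ln(V₀/D) + (r + σ²/2)T] / (σ√T)
   = [ln(68.8005/27.8291) + (0.0332 + 0.5·0.5100²)·4.8277] / (0.5100·√4.8277)
   = [0.905129 + 0.788122] / 1.120573 = 1.511057
d₂ = d₁ − σ√T = 1.511057 − 1.120573 = 0.390484
N(d₁) = 0.934613,  N(d₂) = 0.651911,  e^(−rT) = 0.851906
E₀ = V₀·N(d₁) − D·e^(−rT)·N(d₂)
   = 68.8005·0.934613 − 27.8291·0.851906·0.651911 = 48.846504
B₀ = V₀ − E₀ = 68.8005 − 48.846504 = 19.953996
spread = −(1/T)·ln(B₀/D) − r = −(1/4.8277)·ln(19.953996/27.8291) − 0.0332 = 0.03570503

spread=0.0357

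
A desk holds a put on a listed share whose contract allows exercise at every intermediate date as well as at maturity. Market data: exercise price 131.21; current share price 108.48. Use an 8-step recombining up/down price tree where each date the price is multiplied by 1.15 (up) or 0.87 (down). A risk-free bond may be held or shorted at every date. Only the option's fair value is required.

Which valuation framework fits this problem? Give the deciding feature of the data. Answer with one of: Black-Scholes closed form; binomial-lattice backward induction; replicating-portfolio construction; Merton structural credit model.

Key observation: an American put (K = 131.21, S₀ = 108.48) on a 8-date tree has no closed form — the optimal stopping decision is embedded and must be resolved recursively from expiry.

framework: binomial-lattice backward induction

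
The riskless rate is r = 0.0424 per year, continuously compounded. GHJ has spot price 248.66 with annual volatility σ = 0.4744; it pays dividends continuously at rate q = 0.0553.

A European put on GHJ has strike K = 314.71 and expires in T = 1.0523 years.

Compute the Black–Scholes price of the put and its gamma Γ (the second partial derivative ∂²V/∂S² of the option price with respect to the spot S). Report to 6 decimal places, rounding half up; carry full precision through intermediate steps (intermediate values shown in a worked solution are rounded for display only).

price = 91.100599
Γ = 0.003000

σ√T = 0.4744·√1.0523 = 0.486647
d₁ = (ln(S/K) + (r−q+σ²/2)T) / (σ√T) = (ln(248.66/314.71) + (0.0424−0.0553+0.4744²/2)·1.0523) / 0.486647 = (-0.235565 + 0.104838) / 0.486647 = -0.268627
d₂ = d₁ − σ√T = -0.268627 − 0.486647 = -0.755275
e^{−rT} = 0.956363
e^{−qT} = 0.943469
N(−d₁) = 0.605892,  N(−d₂) = 0.774958
Put price V = K·e^{−rT}·N(−d₂) − S·e^{−qT}·N(−d₁) = 233.244576 − 142.143978 = 91.100599
φ(d₁) = (1/√(2π))·e^{−d₁²/2} = 0.384805
Γ = e^{−qT}·φ(d₁) / (S·σ·√T) = 0.003000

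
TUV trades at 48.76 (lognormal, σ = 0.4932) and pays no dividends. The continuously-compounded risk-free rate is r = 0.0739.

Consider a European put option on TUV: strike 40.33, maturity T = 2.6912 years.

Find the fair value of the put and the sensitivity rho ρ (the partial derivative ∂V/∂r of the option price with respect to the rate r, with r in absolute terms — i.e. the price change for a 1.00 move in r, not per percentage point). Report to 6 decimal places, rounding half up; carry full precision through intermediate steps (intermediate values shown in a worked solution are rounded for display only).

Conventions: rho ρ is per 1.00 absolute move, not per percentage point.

price = 6.357384
ρ = -41.790788

σ√T = 0.4932·√2.6912 = 0.809089
d₁ = (ln(S/K) + (r+σ²/2)T) / (σ√T) = (ln(48.76/40.33) + (0.0739+0.4932²/2)·2.6912) / 0.809089 = (0.189815 + 0.526192) / 0.809089 = 0.884954
d₂ = d₁ − σ√T = 0.884954 − 0.809089 = 0.075866
e^{−rT} = 0.819649
N(−d₁) = 0.188091,  N(−d₂) = 0.469763
Put price V = K·e^{−rT}·N(−d₂) − S·N(−d₁) = 15.528681 − 9.171298 = 6.357384
ρ = −K·T·e^{−rT}·N(−d₂) = -41.790788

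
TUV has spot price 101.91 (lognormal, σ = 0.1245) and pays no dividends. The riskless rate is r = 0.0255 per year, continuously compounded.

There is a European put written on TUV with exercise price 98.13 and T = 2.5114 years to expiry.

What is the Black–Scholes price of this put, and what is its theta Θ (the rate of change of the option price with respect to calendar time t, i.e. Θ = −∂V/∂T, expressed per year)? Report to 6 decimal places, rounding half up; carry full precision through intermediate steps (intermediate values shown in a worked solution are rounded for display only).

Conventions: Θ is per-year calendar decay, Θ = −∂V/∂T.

σ√T = 0.1245·√2.5114 = 0.197300
d₁ = (ln(S/K) + (r+σ²/2)T) / (σ√T) = (ln(101.91/98.13) + (0.0255+0.1245²/2)·2.5114) / 0.197300 = (0.037797 + 0.083504) / 0.197300 = 0.614806
d₂ = d₁ − σ√T = 0.614806 − 0.197300 = 0.417506
e^{−rT} = 0.937967
N(−d₁) = 0.269341,  N(−d₂) = 0.338154
Put price V = K·e^{−rT}·N(−d₂) − S·N(−d₁) = 31.124617 − 27.448581 = 3.676036
φ(d₁) = (1/√(2π))·e^{−d₁²/2} = 0.330241
Θ = −S·φ(d₁)·σ/(2√T) + r·K·e^{−rT}·N(−d₂) = −1.321994 + 0.793678 = -0.528316

price = 3.676036
Θ = -0.528316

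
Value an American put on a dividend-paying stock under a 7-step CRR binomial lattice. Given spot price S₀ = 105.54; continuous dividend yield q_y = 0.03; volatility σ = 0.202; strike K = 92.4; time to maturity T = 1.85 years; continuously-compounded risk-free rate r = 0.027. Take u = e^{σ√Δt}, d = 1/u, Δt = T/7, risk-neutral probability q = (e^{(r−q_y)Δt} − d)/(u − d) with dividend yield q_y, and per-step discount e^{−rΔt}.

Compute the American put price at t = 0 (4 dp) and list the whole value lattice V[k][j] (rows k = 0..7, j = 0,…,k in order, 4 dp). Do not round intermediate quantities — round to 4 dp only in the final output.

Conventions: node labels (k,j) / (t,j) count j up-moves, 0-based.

price = 5.3178
tree:
5.3178
8.0371 2.3354
11.8182 3.9001 0.6083
16.7981 6.3882 1.1566 0.0000
22.8880 10.1934 2.1989 0.0000 0.0000
29.6059 15.6688 4.1805 0.0000 0.0000 0.0000
35.7996 22.7343 7.9480 0.0000 0.0000 0.0000 0.0000
41.3824 29.6059 15.1109 0.0000 0.0000 0.0000 0.0000 0.0000

Δt=0.26429  u=1.10943  d=0.90136  q=0.47025  discount=0.99289
step 7 (expiry): payoffs max(K−S,0) = 41.3824 29.6059 15.1109 0.0000 0.0000 0.0000 0.0000 0.0000
k=6: (k=6,j=0): S=56.6004, K−S=35.7996, hold=35.5896 ⇒ V=35.7996 exercise | (k=6,j=1): S=69.6657, K−S=22.7343, hold=22.6275 ⇒ V=22.7343 exercise | (k=6,j=2): S=85.7468, K−S=6.6532, hold=7.9480 ⇒ V=7.9480 continue | (k=6,j=3): S=105.5400, K−S=0.0000, hold=0.0000 ⇒ V=0.0000 continue | (k=6,j=4): S=129.9021, K−S=0.0000, hold=0.0000 ⇒ V=0.0000 continue | (k=6,j=5): S=159.8878, K−S=0.0000, hold=0.0000 ⇒ V=0.0000 continue | (k=6,j=6): S=196.7952, K−S=0.0000, hold=0.0000 ⇒ V=0.0000 continue
k=5: (k=5,j=0): S=62.7941, K−S=29.6059, hold=29.4448 ⇒ V=29.6059 exercise | (k=5,j=1): S=77.2891, K−S=15.1109, hold=15.6688 ⇒ V=15.6688 continue | (k=5,j=2): S=95.1300, K−S=0.0000, hold=4.1805 ⇒ V=4.1805 continue | (k=5,j=3): S=117.0892, K−S=0.0000, hold=0.0000 ⇒ V=0.0000 continue | (k=5,j=4): S=144.1172, K−S=0.0000, hold=0.0000 ⇒ V=0.0000 continue | (k=5,j=5): S=177.3842, K−S=0.0000, hold=0.0000 ⇒ V=0.0000 continue
k=4: (k=4,j=0): S=69.6657, K−S=22.7343, hold=22.8880 ⇒ V=22.8880 continue | (k=4,j=1): S=85.7468, K−S=6.6532, hold=10.1934 ⇒ V=10.1934 continue | (k=4,j=2): S=105.5400, K−S=0.0000, hold=2.1989 ⇒ V=2.1989 continue | (k=4,j=3): S=129.9021, K−S=0.0000, hold=0.0000 ⇒ V=0.0000 continue | (k=4,j=4): S=159.8878, K−S=0.0000, hold=0.0000 ⇒ V=0.0000 continue
k=3: (k=3,j=0): S=77.2891, K−S=15.1109, hold=16.7981 ⇒ V=16.7981 continue | (k=3,j=1): S=95.1300, K−S=0.0000, hold=6.3882 ⇒ V=6.3882 continue | (k=3,j=2): S=117.0892, K−S=0.0000, hold=1.1566 ⇒ V=1.1566 continue | (k=3,j=3): S=144.1172, K−S=0.0000, hold=0.0000 ⇒ V=0.0000 continue
k=2: (k=2,j=0): S=85.7468, K−S=6.6532, hold=11.8182 ⇒ V=11.8182 continue | (k=2,j=1): S=105.5400, K−S=0.0000, hold=3.9001 ⇒ V=3.9001 continue | (k=2,j=2): S=129.9021, K−S=0.0000, hold=0.6083 ⇒ V=0.6083 continue
k=1: (k=1,j=0): S=95.1300, K−S=0.0000, hold=8.0371 ⇒ V=8.0371 continue | (k=1,j=1): S=117.0892, K−S=0.0000, hold=2.3354 ⇒ V=2.3354 continue
k=0: (k=0,j=0): S=105.5400, K−S=0.0000, hold=5.3178 ⇒ V=5.3178 continue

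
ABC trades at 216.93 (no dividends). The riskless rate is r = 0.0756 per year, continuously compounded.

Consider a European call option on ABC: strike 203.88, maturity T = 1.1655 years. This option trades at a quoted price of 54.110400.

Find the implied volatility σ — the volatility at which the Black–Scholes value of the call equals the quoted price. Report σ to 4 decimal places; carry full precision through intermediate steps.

sigma = 0.4308

At σ = 0.4308 the Black–Scholes value reproduces the quote:
σ√T = 0.4308·√1.1655 = 0.465084
d₁ = (ln(S/K) + (r+σ²/2)T) / (σ√T) = (ln(216.93/203.88) + (0.0756+0.4308²/2)·1.1655) / 0.465084 = (0.062043 + 0.196264) / 0.465084 = 0.555397
d₂ = d₁ − σ√T = 0.555397 − 0.465084 = 0.090313
e^{−rT} = 0.915659
N(d₁) = 0.710689,  N(d₂) = 0.535981
V = S·N(d₁) − K·e^{−rT}·N(d₂) = 154.169672 − 100.059272 = 54.110400 (the quoted price), and the Black–Scholes price is strictly increasing in σ, so σ is unique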